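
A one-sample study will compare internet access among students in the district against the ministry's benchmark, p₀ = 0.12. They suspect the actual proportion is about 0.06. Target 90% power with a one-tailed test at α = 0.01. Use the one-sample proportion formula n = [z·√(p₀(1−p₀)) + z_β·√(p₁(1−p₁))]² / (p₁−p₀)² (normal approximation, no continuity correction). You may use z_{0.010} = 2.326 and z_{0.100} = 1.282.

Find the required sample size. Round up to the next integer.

n = 313

n = [z_α·√(p₀q₀) + z_β·√(p₁q₁)]² / (p₁ − p₀)²
  = [2.326·√(0.12·0.88) + 1.282·√(0.06·0.94)]² / (-0.06)²
  = [2.326·0.3250 + 1.282·0.2375]² / 0.0036
  = [1.0603]² / 0.0036
  = 312.30
Round up → n = 313.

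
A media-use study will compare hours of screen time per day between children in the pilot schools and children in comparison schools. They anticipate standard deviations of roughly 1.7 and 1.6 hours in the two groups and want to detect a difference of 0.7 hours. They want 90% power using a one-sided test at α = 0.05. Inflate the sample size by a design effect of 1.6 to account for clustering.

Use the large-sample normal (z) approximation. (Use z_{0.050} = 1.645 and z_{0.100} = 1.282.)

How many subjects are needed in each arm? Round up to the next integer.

n = 153 per group

n = (z_α + z_β)² · (σ₁² + σ₂²) / δ²
  = (1.645 + 1.282)² · (1.7² + 1.6² = 5.45) / 0.7²
  = 8.5673 · 5.45 / 0.49
  = 95.29
Design effect: 1.6 × 95.29 = 152.46.
Round up → n = 153 per group.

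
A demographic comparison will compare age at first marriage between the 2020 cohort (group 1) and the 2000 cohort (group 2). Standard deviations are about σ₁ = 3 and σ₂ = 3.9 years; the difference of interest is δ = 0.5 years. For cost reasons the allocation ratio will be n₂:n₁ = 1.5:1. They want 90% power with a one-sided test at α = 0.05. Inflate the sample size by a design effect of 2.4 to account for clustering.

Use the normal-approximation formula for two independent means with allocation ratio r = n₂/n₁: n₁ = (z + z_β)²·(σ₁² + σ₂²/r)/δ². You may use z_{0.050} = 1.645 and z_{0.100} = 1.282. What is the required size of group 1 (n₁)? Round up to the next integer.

n₁ = (z_α + z_β)² · (σ₁² + σ₂²/r) / δ²
   = (1.645 + 1.282)² · (3² + 3.9²/1.5) / 0.5²
   = 8.5673 · (9 + 10.14) / 0.25
   = 8.5673 · 19.14 / 0.25
   = 655.91
Design effect: 2.4 × 655.91 = 1574.20.
Round up → n₁ = 1575; n₂ = r·n₁ = 1.5 × 1575 = 2363.

n₁ = 1575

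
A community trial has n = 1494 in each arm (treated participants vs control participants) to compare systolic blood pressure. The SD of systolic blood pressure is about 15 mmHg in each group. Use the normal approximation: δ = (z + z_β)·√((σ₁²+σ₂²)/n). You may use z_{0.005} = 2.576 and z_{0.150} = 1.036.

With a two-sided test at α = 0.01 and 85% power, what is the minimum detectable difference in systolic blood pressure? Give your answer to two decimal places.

Minimum detectable difference ≈ 1.98 mmHg

δ = (z_{α/2} + z_β) · √((σ₁²+σ₂²)/n)
  = (2.576 + 1.036) · √(450/1494)
  = 3.612 · √0.3012
  = 3.612 · 0.5488
  = 1.9823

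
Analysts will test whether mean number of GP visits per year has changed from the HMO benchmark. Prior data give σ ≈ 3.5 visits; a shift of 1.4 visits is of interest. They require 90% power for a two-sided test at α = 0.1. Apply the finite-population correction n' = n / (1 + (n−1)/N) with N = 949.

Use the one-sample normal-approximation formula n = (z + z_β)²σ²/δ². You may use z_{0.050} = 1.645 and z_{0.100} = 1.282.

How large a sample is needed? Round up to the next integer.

n = 51

n = (z_{α/2} + z_β)² · σ² / δ²
  = (1.645 + 1.282)² · 3.5² / 1.4²
  = 8.5673 · 12.25 / 1.96
  = 53.55
Finite-population correction (N = 949): 53.55 / (1 + (53.55 − 1)/949) = 50.74.
Round up → n = 51.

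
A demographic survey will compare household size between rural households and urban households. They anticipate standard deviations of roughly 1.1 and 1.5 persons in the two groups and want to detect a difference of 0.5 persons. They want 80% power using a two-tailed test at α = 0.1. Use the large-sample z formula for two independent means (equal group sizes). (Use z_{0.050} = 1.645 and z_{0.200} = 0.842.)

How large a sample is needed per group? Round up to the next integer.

n = 86 per group

n = (z_{α/2} + z_β)² · (σ₁² + σ₂²) / δ²
  = (1.645 + 0.842)² · (1.1² + 1.5² = 3.46) / 0.5²
  = 6.1852 · 3.46 / 0.25
  = 85.60
Round up → n = 86 per group.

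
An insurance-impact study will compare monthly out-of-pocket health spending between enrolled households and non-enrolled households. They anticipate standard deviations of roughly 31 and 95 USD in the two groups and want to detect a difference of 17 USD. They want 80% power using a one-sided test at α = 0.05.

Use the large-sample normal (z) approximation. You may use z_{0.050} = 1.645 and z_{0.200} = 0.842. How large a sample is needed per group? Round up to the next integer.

n = (z_α + z_β)² · (σ₁² + σ₂²) / δ²
  = (1.645 + 0.842)² · (31² + 95² = 9986) / 17²
  = 6.1852 · 9986 / 289
  = 213.72
Round up → n = 214 per group.

n = 214 per group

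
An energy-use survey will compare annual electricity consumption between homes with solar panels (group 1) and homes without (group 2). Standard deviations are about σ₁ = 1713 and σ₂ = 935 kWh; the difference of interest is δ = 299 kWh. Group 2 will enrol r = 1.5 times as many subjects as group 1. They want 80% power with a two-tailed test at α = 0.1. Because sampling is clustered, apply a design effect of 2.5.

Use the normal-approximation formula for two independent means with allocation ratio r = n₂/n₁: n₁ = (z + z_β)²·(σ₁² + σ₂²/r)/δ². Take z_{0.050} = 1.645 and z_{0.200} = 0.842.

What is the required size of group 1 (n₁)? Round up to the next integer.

n₁ = (z_{α/2} + z_β)² · (σ₁² + σ₂²/r) / δ²
   = (1.645 + 0.842)² · (1713² + 935²/1.5) / 299²
   = 6.1852 · (2934369 + 582816.7) / 89401
   = 6.1852 · 3517185.7 / 89401
   = 243.33
Design effect: 2.5 × 243.33 = 608.34.
Round up → n₁ = 609; n₂ = r·n₁ = 1.5 × 609 = 914.

n₁ = 609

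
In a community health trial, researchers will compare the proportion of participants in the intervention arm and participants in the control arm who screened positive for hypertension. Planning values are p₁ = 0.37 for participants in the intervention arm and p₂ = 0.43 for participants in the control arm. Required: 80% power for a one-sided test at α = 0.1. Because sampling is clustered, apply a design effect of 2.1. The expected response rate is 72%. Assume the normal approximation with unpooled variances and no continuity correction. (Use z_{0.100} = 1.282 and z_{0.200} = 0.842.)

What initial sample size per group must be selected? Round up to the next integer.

n = (z_α + z_β)² · [p₁(1−p₁) + p₂(1−p₂)] / (p₁ − p₂)²
  = (1.282 + 0.842)² · (0.37·0.63 + 0.43·0.57) / (-0.06)²
  = (2.124)² · (0.2331 + 0.2451) / 0.0036
  = 4.5114 · 0.4782 / 0.0036
  = 599.26
Design effect: 2.1 × 599.26 = 1258.45.
Adjust for 72% response: 1258.45 / 0.72 = 1747.84.
Round up → n = 1748 per group.

n = 1748 per group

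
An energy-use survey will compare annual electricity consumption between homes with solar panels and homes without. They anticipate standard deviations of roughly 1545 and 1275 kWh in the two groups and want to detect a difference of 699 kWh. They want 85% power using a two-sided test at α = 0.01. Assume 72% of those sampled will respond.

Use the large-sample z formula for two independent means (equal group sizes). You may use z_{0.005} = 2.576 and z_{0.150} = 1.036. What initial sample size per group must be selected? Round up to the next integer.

n = (z_{α/2} + z_β)² · (σ₁² + σ₂²) / δ²
  = (2.576 + 1.036)² · (1545² + 1275² = 4012650) / 699²
  = 13.0465 · 4012650 / 488601
  = 107.15
Adjust for 72% response: 107.15 / 0.72 = 148.81.
Round up → n = 149 per group.

n = 149 per group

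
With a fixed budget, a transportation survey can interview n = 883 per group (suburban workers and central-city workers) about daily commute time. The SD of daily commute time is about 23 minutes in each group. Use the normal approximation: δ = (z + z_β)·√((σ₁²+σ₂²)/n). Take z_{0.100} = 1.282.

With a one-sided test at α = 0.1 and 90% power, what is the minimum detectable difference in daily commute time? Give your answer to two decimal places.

δ = (z_α + z_β) · √((σ₁²+σ₂²)/n)
  = (1.282 + 1.282) · √(1058/883)
  = 2.564 · √1.1982
  = 2.564 · 1.0946
  = 2.8066

Minimum detectable difference ≈ 2.81 minutes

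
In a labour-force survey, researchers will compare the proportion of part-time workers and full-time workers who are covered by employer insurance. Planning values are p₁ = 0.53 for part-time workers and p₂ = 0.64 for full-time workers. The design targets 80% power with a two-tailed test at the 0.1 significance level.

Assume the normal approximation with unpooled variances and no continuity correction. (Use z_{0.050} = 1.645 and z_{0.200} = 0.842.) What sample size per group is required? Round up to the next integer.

n = (z_{α/2} + z_β)² · [p₁(1−p₁) + p₂(1−p₂)] / (p₁ − p₂)²
  = (1.645 + 0.842)² · (0.53·0.47 + 0.64·0.36) / (-0.11)²
  = (2.487)² · (0.2491 + 0.2304) / 0.0121
  = 6.1852 · 0.4795 / 0.0121
  = 245.11
Round up → n = 246 per group.

n = 246 per group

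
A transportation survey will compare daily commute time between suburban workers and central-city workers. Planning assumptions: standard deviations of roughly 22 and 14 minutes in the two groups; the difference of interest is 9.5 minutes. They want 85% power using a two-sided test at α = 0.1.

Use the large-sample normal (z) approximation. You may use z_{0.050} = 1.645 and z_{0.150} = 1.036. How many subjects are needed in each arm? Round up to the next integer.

n = 55 per group

n = (z_{α/2} + z_β)² · (σ₁² + σ₂²) / δ²
  = (1.645 + 1.036)² · (22² + 14² = 680) / 9.5²
  = 7.1878 · 680 / 90.25
  = 54.16
Round up → n = 55 per group.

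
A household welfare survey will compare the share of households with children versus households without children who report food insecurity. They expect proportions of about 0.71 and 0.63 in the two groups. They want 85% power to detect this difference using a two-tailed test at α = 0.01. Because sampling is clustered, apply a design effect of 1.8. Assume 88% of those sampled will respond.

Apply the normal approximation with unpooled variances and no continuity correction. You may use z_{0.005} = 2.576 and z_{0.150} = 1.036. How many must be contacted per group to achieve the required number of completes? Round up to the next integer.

n = (z_{α/2} + z_β)² · [p₁(1−p₁) + p₂(1−p₂)] / (p₁ − p₂)²
  = (2.576 + 1.036)² · (0.71·0.29 + 0.63·0.37) / (0.08)²
  = (3.612)² · (0.2059 + 0.2331) / 0.0064
  = 13.0465 · 0.4390 / 0.0064
  = 894.91
Design effect: 1.8 × 894.91 = 1610.84.
Adjust for 88% response: 1610.84 / 0.88 = 1830.50.
Round up → n = 1831 per group.

n = 1831 per group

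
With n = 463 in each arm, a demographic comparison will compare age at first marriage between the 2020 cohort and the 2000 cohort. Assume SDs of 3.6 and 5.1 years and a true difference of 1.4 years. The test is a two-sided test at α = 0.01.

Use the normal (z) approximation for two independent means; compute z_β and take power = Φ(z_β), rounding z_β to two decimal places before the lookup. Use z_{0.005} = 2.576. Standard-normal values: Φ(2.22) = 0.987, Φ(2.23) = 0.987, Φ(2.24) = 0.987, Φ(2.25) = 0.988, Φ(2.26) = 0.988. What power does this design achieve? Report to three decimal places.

z_β = δ·√(n/(σ₁²+σ₂²)) − z_{α/2}
    = 1.4 · √(463/38.97) − 2.576
    = 1.4 · 3.44687 − 2.576
    = 4.8256 − 2.576 = 2.2496 → 2.25
Power = Φ(2.25) = 0.988.

Power ≈ 0.988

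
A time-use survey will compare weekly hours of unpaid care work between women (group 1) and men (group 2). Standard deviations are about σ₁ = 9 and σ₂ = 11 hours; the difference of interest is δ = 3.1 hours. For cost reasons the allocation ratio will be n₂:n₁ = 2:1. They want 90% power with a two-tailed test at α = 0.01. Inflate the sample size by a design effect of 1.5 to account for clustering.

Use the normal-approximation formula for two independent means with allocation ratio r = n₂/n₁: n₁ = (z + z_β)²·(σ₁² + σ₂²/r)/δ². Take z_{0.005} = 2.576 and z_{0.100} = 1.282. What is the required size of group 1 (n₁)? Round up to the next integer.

n₁ = 329

n₁ = (z_{α/2} + z_β)² · (σ₁² + σ₂²/r) / δ²
   = (2.576 + 1.282)² · (9² + 11²/2) / 3.1²
   = 14.8842 · (81 + 60.5) / 9.61
   = 14.8842 · 141.5 / 9.61
   = 219.16
Design effect: 1.5 × 219.16 = 328.74.
Round up → n₁ = 329; n₂ = r·n₁ = 2 × 329 = 658.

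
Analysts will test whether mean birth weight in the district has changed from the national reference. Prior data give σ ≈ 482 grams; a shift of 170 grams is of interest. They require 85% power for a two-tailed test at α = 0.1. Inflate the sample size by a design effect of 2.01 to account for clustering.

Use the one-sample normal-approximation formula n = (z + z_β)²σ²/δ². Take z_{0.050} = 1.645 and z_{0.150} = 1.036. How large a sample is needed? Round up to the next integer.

n = 117

n = (z_{α/2} + z_β)² · σ² / δ²
  = (1.645 + 1.036)² · 482² / 170²
  = 7.1878 · 232324 / 28900
  = 57.78
Design effect: 2.01 × 57.78 = 116.14.
Round up → n = 117.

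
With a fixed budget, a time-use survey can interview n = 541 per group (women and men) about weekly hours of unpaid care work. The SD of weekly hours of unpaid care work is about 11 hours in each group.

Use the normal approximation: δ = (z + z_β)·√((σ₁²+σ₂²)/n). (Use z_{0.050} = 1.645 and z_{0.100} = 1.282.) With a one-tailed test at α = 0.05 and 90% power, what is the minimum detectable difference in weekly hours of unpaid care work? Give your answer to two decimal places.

Minimum detectable difference ≈ 1.96 hours

δ = (z_α + z_β) · √((σ₁²+σ₂²)/n)
  = (1.645 + 1.282) · √(242/541)
  = 2.927 · √0.44732
  = 2.927 · 0.6688
  = 1.9576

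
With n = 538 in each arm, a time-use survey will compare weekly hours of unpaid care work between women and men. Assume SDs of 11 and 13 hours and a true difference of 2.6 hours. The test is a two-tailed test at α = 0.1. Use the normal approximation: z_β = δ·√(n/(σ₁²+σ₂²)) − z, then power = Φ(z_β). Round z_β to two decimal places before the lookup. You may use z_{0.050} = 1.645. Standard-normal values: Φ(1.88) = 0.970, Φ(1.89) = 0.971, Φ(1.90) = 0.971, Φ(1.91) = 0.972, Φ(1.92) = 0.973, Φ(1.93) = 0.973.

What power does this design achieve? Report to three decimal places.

z_β = δ·√(n/(σ₁²+σ₂²)) − z_{α/2}
    = 2.6 · √(538/290) − 1.645
    = 2.6 · 1.36205 − 1.645
    = 3.5413 − 1.645 = 1.8963 → 1.90
Power = Φ(1.90) = 0.971.

Power ≈ 0.971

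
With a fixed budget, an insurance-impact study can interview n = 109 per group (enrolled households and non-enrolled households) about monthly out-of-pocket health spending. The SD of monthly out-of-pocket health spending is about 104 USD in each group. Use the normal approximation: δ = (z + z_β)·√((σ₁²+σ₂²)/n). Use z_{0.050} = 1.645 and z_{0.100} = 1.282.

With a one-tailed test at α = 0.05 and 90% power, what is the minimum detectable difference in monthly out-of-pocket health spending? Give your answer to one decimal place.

δ = (z_α + z_β) · √((σ₁²+σ₂²)/n)
  = (1.645 + 1.282) · √(21632/109)
  = 2.927 · √198.4587
  = 2.927 · 14.0875
  = 41.2342

Minimum detectable difference ≈ 41.2 USD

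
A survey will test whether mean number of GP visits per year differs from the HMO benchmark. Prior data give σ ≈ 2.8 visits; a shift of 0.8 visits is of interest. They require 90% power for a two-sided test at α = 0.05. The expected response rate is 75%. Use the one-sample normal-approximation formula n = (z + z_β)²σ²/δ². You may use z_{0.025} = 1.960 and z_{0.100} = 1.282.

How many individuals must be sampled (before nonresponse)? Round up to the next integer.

n = (z_{α/2} + z_β)² · σ² / δ²
  = (1.960 + 1.282)² · 2.8² / 0.8²
  = 10.5106 · 7.84 / 0.64
  = 128.75
Adjust for 75% response: 128.75 / 0.75 = 171.67.
Round up → n = 172.

n = 172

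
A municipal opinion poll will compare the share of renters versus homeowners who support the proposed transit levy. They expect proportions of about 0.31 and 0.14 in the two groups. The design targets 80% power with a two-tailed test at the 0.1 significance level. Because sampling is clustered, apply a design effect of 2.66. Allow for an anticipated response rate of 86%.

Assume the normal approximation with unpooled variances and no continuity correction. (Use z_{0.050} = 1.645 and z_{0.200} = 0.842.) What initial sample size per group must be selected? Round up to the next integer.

n = 222 per group

n = (z_{α/2} + z_β)² · [p₁(1−p₁) + p₂(1−p₂)] / (p₁ − p₂)²
  = (1.645 + 0.842)² · (0.31·0.69 + 0.14·0.86) / (0.17)²
  = (2.487)² · (0.2139 + 0.1204) / 0.0289
  = 6.1852 · 0.3343 / 0.0289
  = 71.55
Design effect: 2.66 × 71.55 = 190.31.
Adjust for 86% response: 190.31 / 0.86 = 221.30.
Round up → n = 222 per group.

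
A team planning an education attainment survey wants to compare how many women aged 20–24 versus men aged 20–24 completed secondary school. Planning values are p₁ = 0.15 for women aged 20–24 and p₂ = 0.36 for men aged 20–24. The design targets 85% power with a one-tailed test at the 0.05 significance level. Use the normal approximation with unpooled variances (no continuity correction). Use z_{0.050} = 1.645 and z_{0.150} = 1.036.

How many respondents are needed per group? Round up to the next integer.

n = (z_α + z_β)² · [p₁(1−p₁) + p₂(1−p₂)] / (p₁ − p₂)²
  = (1.645 + 1.036)² · (0.15·0.85 + 0.36·0.64) / (-0.21)²
  = (2.681)² · (0.1275 + 0.2304) / 0.0441
  = 7.1878 · 0.3579 / 0.0441
  = 58.33
Round up → n = 59 per group.

n = 59 per group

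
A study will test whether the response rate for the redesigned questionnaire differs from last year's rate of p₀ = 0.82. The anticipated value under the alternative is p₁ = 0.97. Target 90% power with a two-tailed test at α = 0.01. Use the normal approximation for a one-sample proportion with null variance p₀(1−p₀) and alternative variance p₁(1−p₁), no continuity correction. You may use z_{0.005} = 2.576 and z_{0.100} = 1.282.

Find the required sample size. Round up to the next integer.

n = [z_{α/2}·√(p₀q₀) + z_β·√(p₁q₁)]² / (p₁ − p₀)²
  = [2.576·√(0.82·0.18) + 1.282·√(0.97·0.03)]² / (0.15)²
  = [2.576·0.3842 + 1.282·0.1706]² / 0.0225
  = [1.2084]² / 0.0225
  = 64.89
Round up → n = 65.

n = 65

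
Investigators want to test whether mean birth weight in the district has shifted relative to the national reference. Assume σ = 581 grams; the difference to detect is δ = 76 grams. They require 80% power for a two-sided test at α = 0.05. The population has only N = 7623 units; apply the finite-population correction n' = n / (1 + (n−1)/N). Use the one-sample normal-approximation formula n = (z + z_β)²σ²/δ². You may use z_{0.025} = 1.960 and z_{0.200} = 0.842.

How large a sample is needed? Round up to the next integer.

n = 433

n = (z_{α/2} + z_β)² · σ² / δ²
  = (1.960 + 0.842)² · 581² / 76²
  = 7.8512 · 337561 / 5776
  = 458.84
Finite-population correction (N = 7623): 458.84 / (1 + (458.84 − 1)/7623) = 432.84.
Round up → n = 433.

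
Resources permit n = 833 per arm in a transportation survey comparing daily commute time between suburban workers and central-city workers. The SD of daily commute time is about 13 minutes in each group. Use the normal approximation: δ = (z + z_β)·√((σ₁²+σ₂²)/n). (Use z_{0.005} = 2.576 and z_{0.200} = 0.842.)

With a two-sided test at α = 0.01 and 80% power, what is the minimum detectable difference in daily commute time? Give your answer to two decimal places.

Minimum detectable difference ≈ 2.18 minutes

δ = (z_{α/2} + z_β) · √((σ₁²+σ₂²)/n)
  = (2.576 + 0.842) · √(338/833)
  = 3.418 · √0.40576
  = 3.418 · 0.6370
  = 2.1772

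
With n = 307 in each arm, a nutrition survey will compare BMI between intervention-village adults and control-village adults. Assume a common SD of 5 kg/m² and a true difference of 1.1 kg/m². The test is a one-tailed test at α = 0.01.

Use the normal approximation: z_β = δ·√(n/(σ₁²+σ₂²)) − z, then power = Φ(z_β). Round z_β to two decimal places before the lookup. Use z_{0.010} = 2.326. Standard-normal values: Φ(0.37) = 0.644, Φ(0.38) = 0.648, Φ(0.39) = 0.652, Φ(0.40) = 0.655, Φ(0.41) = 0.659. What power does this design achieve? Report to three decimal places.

Power ≈ 0.655

z_β = δ·√(n/(σ₁²+σ₂²)) − z_α
    = 1.1 · √(307/50) − 2.326
    = 1.1 · 2.47790 − 2.326
    = 2.7257 − 2.326 = 0.3997 → 0.40
Power = Φ(0.40) = 0.655.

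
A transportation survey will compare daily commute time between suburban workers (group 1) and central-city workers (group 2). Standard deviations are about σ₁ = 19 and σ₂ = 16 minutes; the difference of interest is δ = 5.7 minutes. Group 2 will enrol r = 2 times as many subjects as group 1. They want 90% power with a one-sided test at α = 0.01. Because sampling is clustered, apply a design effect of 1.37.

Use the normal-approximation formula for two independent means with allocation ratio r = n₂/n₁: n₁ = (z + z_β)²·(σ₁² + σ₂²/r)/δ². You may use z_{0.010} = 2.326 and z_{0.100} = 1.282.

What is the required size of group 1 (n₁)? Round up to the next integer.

n₁ = (z_α + z_β)² · (σ₁² + σ₂²/r) / δ²
   = (2.326 + 1.282)² · (19² + 16²/2) / 5.7²
   = 13.0177 · (361 + 128) / 32.49
   = 13.0177 · 489 / 32.49
   = 195.93
Design effect: 1.37 × 195.93 = 268.42.
Round up → n₁ = 269; n₂ = r·n₁ = 2 × 269 = 538.

n₁ = 269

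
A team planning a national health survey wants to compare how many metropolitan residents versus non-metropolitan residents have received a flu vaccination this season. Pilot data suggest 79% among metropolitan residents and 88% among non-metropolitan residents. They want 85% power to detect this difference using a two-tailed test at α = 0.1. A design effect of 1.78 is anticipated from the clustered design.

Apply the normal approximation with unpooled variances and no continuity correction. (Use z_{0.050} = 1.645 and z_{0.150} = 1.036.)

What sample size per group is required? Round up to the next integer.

n = 429 per group

n = (z_{α/2} + z_β)² · [p₁(1−p₁) + p₂(1−p₂)] / (p₁ − p₂)²
  = (1.645 + 1.036)² · (0.79·0.21 + 0.88·0.12) / (-0.09)²
  = (2.681)² · (0.1659 + 0.1056) / 0.0081
  = 7.1878 · 0.2715 / 0.0081
  = 240.92
Design effect: 1.78 × 240.92 = 428.84.
Round up → n = 429 per group.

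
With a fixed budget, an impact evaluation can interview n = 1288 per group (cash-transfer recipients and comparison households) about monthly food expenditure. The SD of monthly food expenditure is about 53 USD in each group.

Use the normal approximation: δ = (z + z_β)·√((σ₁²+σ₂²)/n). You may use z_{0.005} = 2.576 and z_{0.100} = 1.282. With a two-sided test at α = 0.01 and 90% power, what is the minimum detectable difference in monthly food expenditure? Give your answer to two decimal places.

δ = (z_{α/2} + z_β) · √((σ₁²+σ₂²)/n)
  = (2.576 + 1.282) · √(5618/1288)
  = 3.858 · √4.3618
  = 3.858 · 2.0885
  = 8.0574

Minimum detectable difference ≈ 8.06 USD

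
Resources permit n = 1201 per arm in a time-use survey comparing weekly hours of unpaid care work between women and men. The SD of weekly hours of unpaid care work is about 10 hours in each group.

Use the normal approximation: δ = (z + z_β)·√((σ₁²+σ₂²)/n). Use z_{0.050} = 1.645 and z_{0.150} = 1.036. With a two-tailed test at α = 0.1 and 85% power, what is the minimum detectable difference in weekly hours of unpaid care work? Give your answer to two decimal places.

Minimum detectable difference ≈ 1.09 hours

δ = (z_{α/2} + z_β) · √((σ₁²+σ₂²)/n)
  = (1.645 + 1.036) · √(200/1201)
  = 2.681 · √0.16653
  = 2.681 · 0.4081
  = 1.0941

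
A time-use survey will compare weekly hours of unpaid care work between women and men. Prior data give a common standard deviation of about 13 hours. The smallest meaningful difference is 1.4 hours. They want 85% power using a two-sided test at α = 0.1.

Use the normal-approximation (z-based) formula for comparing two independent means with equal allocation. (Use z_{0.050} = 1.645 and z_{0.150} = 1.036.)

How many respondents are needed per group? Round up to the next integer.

n = 1240 per group

n = (z_{α/2} + z_β)² · (σ₁² + σ₂²) / δ²
  = (1.645 + 1.036)² · (2·13² = 338) / 1.4²
  = 7.1878 · 338 / 1.96
  = 1239.52
Round up → n = 1240 per group.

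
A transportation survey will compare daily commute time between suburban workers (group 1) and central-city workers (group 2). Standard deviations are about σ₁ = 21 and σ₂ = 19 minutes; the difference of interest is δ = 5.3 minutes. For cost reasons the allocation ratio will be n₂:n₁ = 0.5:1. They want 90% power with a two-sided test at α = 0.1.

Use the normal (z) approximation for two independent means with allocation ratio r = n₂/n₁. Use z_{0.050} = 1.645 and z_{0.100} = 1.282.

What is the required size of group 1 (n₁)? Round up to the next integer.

n₁ = (z_{α/2} + z_β)² · (σ₁² + σ₂²/r) / δ²
   = (1.645 + 1.282)² · (21² + 19²/0.5) / 5.3²
   = 8.5673 · (441 + 722) / 28.09
   = 8.5673 · 1163 / 28.09
   = 354.71
Round up → n₁ = 355; n₂ = r·n₁ = 0.5 × 355 = 178.

n₁ = 355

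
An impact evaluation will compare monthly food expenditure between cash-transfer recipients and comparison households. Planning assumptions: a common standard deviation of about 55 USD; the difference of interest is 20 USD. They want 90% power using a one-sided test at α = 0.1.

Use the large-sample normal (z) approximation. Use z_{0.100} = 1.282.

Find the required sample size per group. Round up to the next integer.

n = 100 per group

n = (z_α + z_β)² · (σ₁² + σ₂²) / δ²
  = (1.282 + 1.282)² · (2·55² = 6050) / 20²
  = 6.5741 · 6050 / 400
  = 99.43
Round up → n = 100 per group.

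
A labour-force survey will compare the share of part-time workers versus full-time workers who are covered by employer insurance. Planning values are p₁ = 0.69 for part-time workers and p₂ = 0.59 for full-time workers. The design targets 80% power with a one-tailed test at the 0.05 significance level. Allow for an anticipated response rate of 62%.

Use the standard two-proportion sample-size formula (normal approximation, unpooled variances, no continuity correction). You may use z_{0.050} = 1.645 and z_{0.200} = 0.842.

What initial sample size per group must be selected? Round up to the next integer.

n = 455 per group

n = (z_α + z_β)² · [p₁(1−p₁) + p₂(1−p₂)] / (p₁ − p₂)²
  = (1.645 + 0.842)² · (0.69·0.31 + 0.59·0.41) / (0.10)²
  = (2.487)² · (0.2139 + 0.2419) / 0.0100
  = 6.1852 · 0.4558 / 0.0100
  = 281.92
Adjust for 62% response: 281.92 / 0.62 = 454.71.
Round up → n = 455 per group.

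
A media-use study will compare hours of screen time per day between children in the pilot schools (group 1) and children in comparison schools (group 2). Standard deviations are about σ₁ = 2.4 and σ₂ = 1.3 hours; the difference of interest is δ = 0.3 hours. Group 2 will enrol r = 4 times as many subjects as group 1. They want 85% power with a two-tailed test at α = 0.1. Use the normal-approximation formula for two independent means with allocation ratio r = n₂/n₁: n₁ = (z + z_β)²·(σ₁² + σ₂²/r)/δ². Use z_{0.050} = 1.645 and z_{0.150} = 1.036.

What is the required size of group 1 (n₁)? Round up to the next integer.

n₁ = (z_{α/2} + z_β)² · (σ₁² + σ₂²/r) / δ²
   = (1.645 + 1.036)² · (2.4² + 1.3²/4) / 0.3²
   = 7.1878 · (5.76 + 0.4225) / 0.09
   = 7.1878 · 6.1825 / 0.09
   = 493.76
Round up → n₁ = 494; n₂ = r·n₁ = 4 × 494 = 1976.

n₁ = 494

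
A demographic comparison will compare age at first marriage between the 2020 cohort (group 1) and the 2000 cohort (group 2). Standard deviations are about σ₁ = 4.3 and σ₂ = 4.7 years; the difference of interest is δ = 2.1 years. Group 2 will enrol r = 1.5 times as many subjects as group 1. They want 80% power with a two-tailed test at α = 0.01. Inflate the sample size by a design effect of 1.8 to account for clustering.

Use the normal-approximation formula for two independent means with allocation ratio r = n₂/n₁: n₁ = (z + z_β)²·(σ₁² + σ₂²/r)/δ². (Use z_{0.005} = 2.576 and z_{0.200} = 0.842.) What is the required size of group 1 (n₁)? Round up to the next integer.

n₁ = 159

n₁ = (z_{α/2} + z_β)² · (σ₁² + σ₂²/r) / δ²
   = (2.576 + 0.842)² · (4.3² + 4.7²/1.5) / 2.1²
   = 11.6827 · (18.49 + 14.7267) / 4.41
   = 11.6827 · 33.2167 / 4.41
   = 88.00
Design effect: 1.8 × 88.00 = 158.39.
Round up → n₁ = 159; n₂ = r·n₁ = 1.5 × 159 = 239.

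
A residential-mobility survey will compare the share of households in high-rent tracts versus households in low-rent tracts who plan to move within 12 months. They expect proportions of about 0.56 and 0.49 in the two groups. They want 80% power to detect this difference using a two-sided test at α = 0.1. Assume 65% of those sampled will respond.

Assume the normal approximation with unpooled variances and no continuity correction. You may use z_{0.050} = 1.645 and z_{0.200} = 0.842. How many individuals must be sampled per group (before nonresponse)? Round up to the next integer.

n = (z_{α/2} + z_β)² · [p₁(1−p₁) + p₂(1−p₂)] / (p₁ − p₂)²
  = (1.645 + 0.842)² · (0.56·0.44 + 0.49·0.51) / (0.07)²
  = (2.487)² · (0.2464 + 0.2499) / 0.0049
  = 6.1852 · 0.4963 / 0.0049
  = 626.47
Adjust for 65% response: 626.47 / 0.65 = 963.80.
Round up → n = 964 per group.

n = 964 per group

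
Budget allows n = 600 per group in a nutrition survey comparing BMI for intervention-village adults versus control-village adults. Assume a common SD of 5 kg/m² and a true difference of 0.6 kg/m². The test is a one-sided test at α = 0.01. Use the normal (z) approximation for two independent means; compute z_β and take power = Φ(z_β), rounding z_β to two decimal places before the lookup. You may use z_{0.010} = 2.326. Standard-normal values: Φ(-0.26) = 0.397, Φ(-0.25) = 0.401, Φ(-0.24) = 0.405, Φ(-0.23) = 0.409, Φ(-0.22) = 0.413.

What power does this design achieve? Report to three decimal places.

Power ≈ 0.401

z_β = δ·√(n/(σ₁²+σ₂²)) − z_α
    = 0.6 · √(600/50) − 2.326
    = 0.6 · 3.46410 − 2.326
    = 2.0785 − 2.326 = -0.2475 → -0.25
Power = Φ(-0.25) = 0.401.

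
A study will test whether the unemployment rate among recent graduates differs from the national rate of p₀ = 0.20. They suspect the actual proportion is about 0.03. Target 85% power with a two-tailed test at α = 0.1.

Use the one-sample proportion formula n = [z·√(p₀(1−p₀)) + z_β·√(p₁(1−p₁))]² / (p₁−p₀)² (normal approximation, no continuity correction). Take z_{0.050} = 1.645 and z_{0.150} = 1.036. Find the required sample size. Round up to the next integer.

n = [z_{α/2}·√(p₀q₀) + z_β·√(p₁q₁)]² / (p₁ − p₀)²
  = [1.645·√(0.20·0.80) + 1.036·√(0.03·0.97)]² / (-0.17)²
  = [1.645·0.4000 + 1.036·0.1706]² / 0.0289
  = [0.8347]² / 0.0289
  = 24.11
Round up → n = 25.

n = 25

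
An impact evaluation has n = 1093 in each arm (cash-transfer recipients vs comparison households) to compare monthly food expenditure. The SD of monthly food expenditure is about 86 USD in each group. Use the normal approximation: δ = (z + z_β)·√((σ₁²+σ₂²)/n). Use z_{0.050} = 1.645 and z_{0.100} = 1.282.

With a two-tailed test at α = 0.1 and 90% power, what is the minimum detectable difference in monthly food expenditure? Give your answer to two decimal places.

Minimum detectable difference ≈ 10.77 USD

δ = (z_{α/2} + z_β) · √((σ₁²+σ₂²)/n)
  = (1.645 + 1.282) · √(14792/1093)
  = 2.927 · √13.5334
  = 2.927 · 3.6788
  = 10.7678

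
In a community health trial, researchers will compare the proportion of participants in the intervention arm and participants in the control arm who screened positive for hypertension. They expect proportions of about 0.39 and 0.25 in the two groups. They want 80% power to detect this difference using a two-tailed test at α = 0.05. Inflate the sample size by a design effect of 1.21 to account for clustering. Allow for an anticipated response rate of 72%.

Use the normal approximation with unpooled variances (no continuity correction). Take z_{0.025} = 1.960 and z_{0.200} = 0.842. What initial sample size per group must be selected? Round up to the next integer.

n = (z_{α/2} + z_β)² · [p₁(1−p₁) + p₂(1−p₂)] / (p₁ − p₂)²
  = (1.960 + 0.842)² · (0.39·0.61 + 0.25·0.75) / (0.14)²
  = (2.802)² · (0.2379 + 0.1875) / 0.0196
  = 7.8512 · 0.4254 / 0.0196
  = 170.40
Design effect: 1.21 × 170.40 = 206.19.
Adjust for 72% response: 206.19 / 0.72 = 286.37.
Round up → n = 287 per group.

n = 287 per group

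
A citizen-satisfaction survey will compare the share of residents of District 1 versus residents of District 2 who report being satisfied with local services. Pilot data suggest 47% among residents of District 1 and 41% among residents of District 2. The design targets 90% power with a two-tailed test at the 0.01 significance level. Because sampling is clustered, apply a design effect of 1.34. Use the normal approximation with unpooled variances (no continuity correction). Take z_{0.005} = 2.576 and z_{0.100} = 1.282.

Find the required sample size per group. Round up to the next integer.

n = (z_{α/2} + z_β)² · [p₁(1−p₁) + p₂(1−p₂)] / (p₁ − p₂)²
  = (2.576 + 1.282)² · (0.47·0.53 + 0.41·0.59) / (0.06)²
  = (3.858)² · (0.2491 + 0.2419) / 0.0036
  = 14.8842 · 0.4910 / 0.0036
  = 2030.03
Design effect: 1.34 × 2030.03 = 2720.25.
Round up → n = 2721 per group.

n = 2721 per group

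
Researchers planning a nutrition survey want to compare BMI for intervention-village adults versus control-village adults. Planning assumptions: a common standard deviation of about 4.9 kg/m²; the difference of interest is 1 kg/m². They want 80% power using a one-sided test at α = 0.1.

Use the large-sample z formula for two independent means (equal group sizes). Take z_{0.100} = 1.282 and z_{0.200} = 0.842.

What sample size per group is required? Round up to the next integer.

n = 217 per group

n = (z_α + z_β)² · (σ₁² + σ₂²) / δ²
  = (1.282 + 0.842)² · (2·4.9² = 48.02) / 1²
  = 4.5114 · 48.02 / 1
  = 216.64
Round up → n = 217 per group.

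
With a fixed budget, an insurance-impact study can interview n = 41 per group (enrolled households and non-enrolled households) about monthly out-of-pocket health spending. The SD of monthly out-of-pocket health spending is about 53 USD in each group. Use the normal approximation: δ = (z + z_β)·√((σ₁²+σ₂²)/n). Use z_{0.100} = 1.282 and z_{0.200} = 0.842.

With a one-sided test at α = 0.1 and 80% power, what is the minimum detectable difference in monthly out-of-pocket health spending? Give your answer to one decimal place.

δ = (z_α + z_β) · √((σ₁²+σ₂²)/n)
  = (1.282 + 0.842) · √(5618/41)
  = 2.124 · √137.0244
  = 2.124 · 11.7057
  = 24.8630

Minimum detectable difference ≈ 24.9 USD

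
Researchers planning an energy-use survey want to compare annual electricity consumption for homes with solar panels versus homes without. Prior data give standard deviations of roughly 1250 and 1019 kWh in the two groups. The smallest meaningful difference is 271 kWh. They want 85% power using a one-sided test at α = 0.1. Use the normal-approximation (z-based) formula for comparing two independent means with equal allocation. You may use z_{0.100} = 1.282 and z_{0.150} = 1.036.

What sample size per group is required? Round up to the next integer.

n = 191 per group

n = (z_α + z_β)² · (σ₁² + σ₂²) / δ²
  = (1.282 + 1.036)² · (1250² + 1019² = 2600861) / 271²
  = 5.3731 · 2600861 / 73441
  = 190.29
Round up → n = 191 per group.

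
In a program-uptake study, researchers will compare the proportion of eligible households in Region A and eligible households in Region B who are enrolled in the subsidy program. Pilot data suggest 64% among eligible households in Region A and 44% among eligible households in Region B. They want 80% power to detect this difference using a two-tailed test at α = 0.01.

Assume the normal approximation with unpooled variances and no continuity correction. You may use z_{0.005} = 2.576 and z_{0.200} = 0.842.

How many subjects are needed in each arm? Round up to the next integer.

n = (z_{α/2} + z_β)² · [p₁(1−p₁) + p₂(1−p₂)] / (p₁ − p₂)²
  = (2.576 + 0.842)² · (0.64·0.36 + 0.44·0.56) / (0.20)²
  = (3.418)² · (0.2304 + 0.2464) / 0.0400
  = 11.6827 · 0.4768 / 0.0400
  = 139.26
Round up → n = 140 per group.

n = 140 per group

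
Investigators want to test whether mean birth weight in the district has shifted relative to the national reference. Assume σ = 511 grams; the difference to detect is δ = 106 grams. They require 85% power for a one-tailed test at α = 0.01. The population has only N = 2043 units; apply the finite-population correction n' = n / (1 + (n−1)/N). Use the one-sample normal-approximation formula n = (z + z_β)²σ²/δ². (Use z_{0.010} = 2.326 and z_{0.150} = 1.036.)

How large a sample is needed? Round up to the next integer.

n = 233

n = (z_α + z_β)² · σ² / δ²
  = (2.326 + 1.036)² · 511² / 106²
  = 11.3030 · 261121 / 11236
  = 262.68
Finite-population correction (N = 2043): 262.68 / (1 + (262.68 − 1)/2043) = 232.85.
Round up → n = 233.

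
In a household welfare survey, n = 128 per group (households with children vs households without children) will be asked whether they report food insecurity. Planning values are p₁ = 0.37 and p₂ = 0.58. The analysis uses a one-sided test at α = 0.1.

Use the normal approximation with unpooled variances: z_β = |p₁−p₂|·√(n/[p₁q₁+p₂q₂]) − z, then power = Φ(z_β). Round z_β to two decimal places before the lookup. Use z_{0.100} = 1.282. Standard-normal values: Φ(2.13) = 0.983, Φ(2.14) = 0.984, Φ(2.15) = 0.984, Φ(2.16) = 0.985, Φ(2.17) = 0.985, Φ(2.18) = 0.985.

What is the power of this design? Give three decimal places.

z_β = |p₁−p₂|·√(n/[p₁q₁+p₂q₂]) − z_α
    = 0.21 · √(128/0.4767) − 1.282
    = 0.21 · 16.3864 − 1.282
    = 3.4411 − 1.282 = 2.1591 → 2.16
Power = Φ(2.16) = 0.985.

Power ≈ 0.985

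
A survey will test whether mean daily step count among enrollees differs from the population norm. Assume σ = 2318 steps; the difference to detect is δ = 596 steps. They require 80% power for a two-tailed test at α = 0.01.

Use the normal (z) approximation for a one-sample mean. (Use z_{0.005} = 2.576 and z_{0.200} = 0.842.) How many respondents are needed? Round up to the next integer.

n = 177

n = (z_{α/2} + z_β)² · σ² / δ²
  = (2.576 + 0.842)² · 2318² / 596²
  = 11.6827 · 5373124 / 355216
  = 176.72
Round up → n = 177.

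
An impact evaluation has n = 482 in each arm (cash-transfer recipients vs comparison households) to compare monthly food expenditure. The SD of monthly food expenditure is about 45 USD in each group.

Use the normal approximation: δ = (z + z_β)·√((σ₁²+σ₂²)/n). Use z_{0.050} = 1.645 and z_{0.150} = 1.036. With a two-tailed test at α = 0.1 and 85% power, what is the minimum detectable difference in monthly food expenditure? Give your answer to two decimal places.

Minimum detectable difference ≈ 7.77 USD

δ = (z_{α/2} + z_β) · √((σ₁²+σ₂²)/n)
  = (1.645 + 1.036) · √(4050/482)
  = 2.681 · √8.4025
  = 2.681 · 2.8987
  = 7.7714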